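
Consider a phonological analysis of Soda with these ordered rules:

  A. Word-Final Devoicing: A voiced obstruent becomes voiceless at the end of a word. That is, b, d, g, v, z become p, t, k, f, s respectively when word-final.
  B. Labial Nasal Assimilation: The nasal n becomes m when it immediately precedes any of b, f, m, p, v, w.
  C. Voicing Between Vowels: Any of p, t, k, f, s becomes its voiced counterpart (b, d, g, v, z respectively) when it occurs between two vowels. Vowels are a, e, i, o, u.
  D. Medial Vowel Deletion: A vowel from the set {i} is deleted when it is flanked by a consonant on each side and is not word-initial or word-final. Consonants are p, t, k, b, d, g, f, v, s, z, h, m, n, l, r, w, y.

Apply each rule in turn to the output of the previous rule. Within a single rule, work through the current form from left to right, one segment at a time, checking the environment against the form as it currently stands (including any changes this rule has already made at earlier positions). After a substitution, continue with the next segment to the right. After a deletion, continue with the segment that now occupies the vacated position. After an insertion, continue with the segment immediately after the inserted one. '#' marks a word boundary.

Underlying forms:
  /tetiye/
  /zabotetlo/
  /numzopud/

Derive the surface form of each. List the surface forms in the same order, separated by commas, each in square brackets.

[tedye], [zabodetlo], [numzobut]

/tetiye/:
  A Word-Final Devoicing: no change — [tetiye]
  B Labial Nasal Assimilation: no change — [tetiye]
  C Voicing Between Vowels: [tetiye] → [tediye]
  D Medial Vowel Deletion: [tediye] → [tedye]
/zabotetlo/:
  A Word-Final Devoicing: no change — [zabotetlo]
  B Labial Nasal Assimilation: no change — [zabotetlo]
  C Voicing Between Vowels: [zabotetlo] → [zabodetlo]
  D Medial Vowel Deletion: no change — [zabodetlo]
/numzopud/:
  A Word-Final Devoicing: [numzopud] → [numzoput]
  B Labial Nasal Assimilation: no change — [numzoput]
  C Voicing Between Vowels: [numzoput] → [numzobut]
  D Medial Vowel Deletion: no change — [numzobut]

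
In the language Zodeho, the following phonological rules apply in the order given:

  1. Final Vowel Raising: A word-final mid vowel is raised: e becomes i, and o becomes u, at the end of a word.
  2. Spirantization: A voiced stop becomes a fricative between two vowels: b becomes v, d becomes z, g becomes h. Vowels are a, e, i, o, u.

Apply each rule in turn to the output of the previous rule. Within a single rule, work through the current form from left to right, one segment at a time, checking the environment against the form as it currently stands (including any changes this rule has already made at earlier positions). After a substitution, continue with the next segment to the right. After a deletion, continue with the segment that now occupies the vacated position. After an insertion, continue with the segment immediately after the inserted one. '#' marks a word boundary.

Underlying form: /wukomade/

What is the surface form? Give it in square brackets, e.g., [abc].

[wukomazi]

1 Final Vowel Raising: [wukomade] → [wukomadi]
2 Spirantization: [wukomadi] → [wukomazi]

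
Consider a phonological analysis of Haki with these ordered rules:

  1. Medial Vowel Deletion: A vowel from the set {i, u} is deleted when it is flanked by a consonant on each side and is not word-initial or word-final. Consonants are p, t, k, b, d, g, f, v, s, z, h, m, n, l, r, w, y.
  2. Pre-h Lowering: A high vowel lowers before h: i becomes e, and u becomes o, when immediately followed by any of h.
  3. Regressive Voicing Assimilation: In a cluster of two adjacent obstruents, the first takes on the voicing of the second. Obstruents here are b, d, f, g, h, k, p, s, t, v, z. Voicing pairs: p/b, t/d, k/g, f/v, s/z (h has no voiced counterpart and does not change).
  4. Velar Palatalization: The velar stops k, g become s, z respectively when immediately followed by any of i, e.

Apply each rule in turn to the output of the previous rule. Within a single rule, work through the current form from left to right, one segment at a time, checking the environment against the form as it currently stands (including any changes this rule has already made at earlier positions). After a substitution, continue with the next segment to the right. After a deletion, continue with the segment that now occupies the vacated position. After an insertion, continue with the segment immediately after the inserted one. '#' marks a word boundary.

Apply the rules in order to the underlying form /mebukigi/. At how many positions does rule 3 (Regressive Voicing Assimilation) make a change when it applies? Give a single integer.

2

1 Medial Vowel Deletion: [mebukigi] → [mebkgi]
2 Pre-h Lowering: no change — [mebkgi]
3 Regressive Voicing Assimilation: [mebkgi] → [mepggi]
4 Velar Palatalization: [mepggi] → [mepgzi]
Rule 3 changed 2 position(s).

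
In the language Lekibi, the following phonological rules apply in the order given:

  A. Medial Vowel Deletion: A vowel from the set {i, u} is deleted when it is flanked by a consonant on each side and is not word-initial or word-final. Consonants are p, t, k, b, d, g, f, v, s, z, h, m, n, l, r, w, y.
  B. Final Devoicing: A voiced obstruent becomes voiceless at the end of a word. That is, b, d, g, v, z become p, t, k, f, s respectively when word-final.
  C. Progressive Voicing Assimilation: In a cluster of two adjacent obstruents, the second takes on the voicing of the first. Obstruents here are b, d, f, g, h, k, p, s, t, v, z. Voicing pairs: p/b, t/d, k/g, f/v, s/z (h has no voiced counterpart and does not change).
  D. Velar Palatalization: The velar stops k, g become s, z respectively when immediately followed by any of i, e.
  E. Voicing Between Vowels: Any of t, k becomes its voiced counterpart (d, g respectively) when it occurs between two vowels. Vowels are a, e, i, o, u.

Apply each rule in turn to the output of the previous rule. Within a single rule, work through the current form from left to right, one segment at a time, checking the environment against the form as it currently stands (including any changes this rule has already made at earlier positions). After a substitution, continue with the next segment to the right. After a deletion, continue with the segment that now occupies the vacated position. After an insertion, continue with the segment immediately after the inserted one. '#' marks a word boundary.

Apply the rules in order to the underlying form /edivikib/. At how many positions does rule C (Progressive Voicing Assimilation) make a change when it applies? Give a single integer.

A Medial Vowel Deletion: [edivikib] → [edvkb]
B Final Devoicing: [edvkb] → [edvkp]
C Progressive Voicing Assimilation: [edvkp] → [edvgb]
D Velar Palatalization: no change — [edvgb]
E Voicing Between Vowels: no change — [edvgb]
Rule C changed 2 position(s).

2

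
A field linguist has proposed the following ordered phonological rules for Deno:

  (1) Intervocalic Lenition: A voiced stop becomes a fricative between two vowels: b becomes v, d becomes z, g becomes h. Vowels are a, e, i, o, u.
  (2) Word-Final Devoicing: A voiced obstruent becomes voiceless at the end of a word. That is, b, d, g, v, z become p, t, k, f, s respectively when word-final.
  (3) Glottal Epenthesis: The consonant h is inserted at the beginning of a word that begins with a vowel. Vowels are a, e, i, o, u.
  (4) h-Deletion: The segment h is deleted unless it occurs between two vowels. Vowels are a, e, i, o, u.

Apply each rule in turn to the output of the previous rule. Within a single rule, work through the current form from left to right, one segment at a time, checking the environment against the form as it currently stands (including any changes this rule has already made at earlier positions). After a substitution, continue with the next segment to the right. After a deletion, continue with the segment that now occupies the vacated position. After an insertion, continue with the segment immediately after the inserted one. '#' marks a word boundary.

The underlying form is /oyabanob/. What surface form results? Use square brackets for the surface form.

(1) Intervocalic Lenition: [oyabanob] → [oyavanob]
(2) Word-Final Devoicing: [oyavanob] → [oyavanop]
(3) Glottal Epenthesis: [oyavanop] → [hoyavanop]
(4) h-Deletion: [hoyavanop] → [oyavanop]

[oyavanop]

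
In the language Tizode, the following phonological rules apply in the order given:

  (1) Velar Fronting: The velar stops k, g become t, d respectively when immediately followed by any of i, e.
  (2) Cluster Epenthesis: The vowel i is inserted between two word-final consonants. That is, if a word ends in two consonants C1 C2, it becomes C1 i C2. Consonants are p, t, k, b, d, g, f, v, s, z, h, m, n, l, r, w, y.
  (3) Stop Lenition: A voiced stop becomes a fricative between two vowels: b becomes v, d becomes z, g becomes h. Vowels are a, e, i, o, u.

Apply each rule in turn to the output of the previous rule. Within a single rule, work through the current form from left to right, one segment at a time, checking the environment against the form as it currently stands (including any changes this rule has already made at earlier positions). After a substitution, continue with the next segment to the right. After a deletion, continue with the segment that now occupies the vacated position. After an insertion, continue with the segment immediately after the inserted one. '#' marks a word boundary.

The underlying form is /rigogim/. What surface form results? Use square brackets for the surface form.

[rihozim]

(1) Velar Fronting: [rigogim] → [rigodim]
(2) Cluster Epenthesis: no change — [rigodim]
(3) Stop Lenition: [rigodim] → [rihozim]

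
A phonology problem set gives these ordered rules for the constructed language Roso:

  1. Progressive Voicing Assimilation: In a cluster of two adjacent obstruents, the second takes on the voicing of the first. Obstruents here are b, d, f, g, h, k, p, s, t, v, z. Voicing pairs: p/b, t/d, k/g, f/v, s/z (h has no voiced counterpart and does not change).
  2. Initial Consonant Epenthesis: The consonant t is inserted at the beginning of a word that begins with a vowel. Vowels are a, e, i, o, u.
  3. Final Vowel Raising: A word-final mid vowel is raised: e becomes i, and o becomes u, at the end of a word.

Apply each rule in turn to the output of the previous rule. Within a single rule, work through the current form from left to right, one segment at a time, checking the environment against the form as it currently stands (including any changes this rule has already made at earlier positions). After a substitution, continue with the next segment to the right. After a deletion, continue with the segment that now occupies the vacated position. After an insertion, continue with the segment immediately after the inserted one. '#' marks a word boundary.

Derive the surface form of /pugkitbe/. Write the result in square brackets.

1 Progressive Voicing Assimilation: [pugkitbe] → [puggitpe]
2 Initial Consonant Epenthesis: no change — [puggitpe]
3 Final Vowel Raising: [puggitpe] → [puggitpi]

[puggitpi]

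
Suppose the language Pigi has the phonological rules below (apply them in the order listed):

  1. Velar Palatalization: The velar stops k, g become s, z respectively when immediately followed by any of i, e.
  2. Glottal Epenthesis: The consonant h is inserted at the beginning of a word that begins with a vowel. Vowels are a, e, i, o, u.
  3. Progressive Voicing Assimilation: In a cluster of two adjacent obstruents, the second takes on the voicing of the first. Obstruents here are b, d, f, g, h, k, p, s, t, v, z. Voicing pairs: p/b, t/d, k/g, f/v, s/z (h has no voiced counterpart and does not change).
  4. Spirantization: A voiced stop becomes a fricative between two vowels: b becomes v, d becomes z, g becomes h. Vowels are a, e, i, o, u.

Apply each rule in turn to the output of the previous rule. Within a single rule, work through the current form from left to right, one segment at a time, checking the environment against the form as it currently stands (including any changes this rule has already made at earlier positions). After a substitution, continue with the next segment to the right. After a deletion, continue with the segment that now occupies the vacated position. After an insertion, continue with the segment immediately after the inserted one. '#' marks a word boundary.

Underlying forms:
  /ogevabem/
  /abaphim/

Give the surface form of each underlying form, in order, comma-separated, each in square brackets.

/ogevabem/:
  1 Velar Palatalization: [ogevabem] → [ozevabem]
  2 Glottal Epenthesis: [ozevabem] → [hozevabem]
  3 Progressive Voicing Assimilation: no change — [hozevabem]
  4 Spirantization: [hozevabem] → [hozevavem]
/abaphim/:
  1 Velar Palatalization: no change — [abaphim]
  2 Glottal Epenthesis: [abaphim] → [habaphim]
  3 Progressive Voicing Assimilation: no change — [habaphim]
  4 Spirantization: [habaphim] → [havaphim]

[hozevavem], [havaphim]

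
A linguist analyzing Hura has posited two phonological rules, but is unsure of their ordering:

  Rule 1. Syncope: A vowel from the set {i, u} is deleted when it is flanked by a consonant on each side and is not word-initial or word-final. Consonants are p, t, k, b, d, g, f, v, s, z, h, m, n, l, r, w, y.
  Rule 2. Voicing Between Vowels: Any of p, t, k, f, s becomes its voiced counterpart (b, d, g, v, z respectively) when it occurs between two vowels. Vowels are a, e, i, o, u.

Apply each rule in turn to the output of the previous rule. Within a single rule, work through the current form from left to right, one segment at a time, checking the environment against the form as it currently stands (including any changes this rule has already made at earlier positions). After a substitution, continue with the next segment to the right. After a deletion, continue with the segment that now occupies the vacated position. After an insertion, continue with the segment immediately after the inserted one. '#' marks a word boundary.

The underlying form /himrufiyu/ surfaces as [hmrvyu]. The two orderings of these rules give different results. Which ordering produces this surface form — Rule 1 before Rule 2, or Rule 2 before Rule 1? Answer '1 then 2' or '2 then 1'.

2 then 1

Order 1 then 2:
  1 Syncope: [himrufiyu] → [hmrfyu]
  2 Voicing Between Vowels: no change — [hmrfyu]
  result: [hmrfyu]
Order 2 then 1:
  2 Voicing Between Vowels: [himrufiyu] → [himruviyu]
  1 Syncope: [himruviyu] → [hmrvyu]
  result: [hmrvyu]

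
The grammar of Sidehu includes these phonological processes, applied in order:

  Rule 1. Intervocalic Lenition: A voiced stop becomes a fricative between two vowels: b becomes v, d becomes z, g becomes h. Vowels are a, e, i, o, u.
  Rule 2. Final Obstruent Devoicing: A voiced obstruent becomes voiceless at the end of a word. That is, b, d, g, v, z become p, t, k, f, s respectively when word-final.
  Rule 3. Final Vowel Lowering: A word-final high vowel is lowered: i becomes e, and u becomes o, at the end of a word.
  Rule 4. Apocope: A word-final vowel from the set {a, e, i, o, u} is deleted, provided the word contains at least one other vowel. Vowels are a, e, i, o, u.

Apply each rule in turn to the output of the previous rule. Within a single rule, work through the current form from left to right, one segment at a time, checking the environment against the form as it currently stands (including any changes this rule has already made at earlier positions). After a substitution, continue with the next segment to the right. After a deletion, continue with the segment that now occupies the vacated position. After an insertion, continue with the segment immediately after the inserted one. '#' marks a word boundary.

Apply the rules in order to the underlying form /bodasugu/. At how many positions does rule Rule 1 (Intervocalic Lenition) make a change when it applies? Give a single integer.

Rule 1 Intervocalic Lenition: [bodasugu] → [bozasuhu]
Rule 2 Final Obstruent Devoicing: no change — [bozasuhu]
Rule 3 Final Vowel Lowering: [bozasuhu] → [bozasuho]
Rule 4 Apocope: [bozasuho] → [bozasuh]
Rule Rule 1 changed 2 position(s).

2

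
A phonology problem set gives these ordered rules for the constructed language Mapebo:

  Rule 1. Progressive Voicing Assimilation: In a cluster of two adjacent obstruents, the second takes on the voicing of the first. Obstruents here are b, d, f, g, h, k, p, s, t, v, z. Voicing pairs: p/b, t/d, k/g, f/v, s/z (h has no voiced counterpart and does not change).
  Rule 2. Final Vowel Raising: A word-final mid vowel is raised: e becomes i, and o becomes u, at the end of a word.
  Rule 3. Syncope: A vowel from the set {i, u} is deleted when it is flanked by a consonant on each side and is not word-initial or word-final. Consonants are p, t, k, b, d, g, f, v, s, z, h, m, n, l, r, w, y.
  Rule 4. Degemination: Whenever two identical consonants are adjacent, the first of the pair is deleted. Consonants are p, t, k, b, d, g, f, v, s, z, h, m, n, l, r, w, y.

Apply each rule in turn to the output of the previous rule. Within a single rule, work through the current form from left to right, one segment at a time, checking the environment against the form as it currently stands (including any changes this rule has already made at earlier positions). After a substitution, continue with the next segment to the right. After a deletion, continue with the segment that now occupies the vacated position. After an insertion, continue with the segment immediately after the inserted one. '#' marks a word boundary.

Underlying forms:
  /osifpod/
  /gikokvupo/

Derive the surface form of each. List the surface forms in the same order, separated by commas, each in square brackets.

/osifpod/:
  Rule 1 Progressive Voicing Assimilation: no change — [osifpod]
  Rule 2 Final Vowel Raising: no change — [osifpod]
  Rule 3 Syncope: [osifpod] → [osfpod]
  Rule 4 Degemination: no change — [osfpod]
/gikokvupo/:
  Rule 1 Progressive Voicing Assimilation: [gikokvupo] → [gikokfupo]
  Rule 2 Final Vowel Raising: [gikokfupo] → [gikokfupu]
  Rule 3 Syncope: [gikokfupu] → [gkokfpu]
  Rule 4 Degemination: no change — [gkokfpu]

[osfpod], [gkokfpu]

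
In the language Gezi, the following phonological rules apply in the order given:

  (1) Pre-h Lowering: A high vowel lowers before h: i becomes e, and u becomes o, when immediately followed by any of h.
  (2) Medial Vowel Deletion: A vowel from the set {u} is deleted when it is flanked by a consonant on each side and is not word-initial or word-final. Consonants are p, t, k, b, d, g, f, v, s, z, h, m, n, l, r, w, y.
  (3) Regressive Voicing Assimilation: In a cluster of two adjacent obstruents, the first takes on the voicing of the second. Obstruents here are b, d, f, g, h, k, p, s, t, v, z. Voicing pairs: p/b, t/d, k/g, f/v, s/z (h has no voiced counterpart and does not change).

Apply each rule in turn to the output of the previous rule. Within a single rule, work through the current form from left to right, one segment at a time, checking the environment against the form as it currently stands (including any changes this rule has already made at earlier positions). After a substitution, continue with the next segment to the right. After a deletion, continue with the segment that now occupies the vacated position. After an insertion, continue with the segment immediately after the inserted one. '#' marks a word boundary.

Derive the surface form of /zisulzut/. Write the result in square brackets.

[zislst]

(1) Pre-h Lowering: no change — [zisulzut]
(2) Medial Vowel Deletion: [zisulzut] → [zislzt]
(3) Regressive Voicing Assimilation: [zislzt] → [zislst]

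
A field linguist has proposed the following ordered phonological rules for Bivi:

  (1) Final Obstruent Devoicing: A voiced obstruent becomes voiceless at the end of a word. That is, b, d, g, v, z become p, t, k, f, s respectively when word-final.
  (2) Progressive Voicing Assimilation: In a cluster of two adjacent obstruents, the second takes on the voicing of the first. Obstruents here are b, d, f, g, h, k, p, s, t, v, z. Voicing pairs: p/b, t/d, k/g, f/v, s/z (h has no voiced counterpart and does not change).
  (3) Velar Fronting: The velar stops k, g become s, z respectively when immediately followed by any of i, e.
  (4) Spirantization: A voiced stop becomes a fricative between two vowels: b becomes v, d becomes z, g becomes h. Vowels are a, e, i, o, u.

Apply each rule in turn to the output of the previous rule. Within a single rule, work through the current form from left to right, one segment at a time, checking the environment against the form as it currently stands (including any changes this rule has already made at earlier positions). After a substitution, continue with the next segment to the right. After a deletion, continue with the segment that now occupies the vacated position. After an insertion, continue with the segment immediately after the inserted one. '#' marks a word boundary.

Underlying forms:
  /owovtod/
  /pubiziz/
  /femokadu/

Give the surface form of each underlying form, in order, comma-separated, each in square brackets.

/owovtod/:
  (1) Final Obstruent Devoicing: [owovtod] → [owovtot]
  (2) Progressive Voicing Assimilation: [owovtot] → [owovdot]
  (3) Velar Fronting: no change — [owovdot]
  (4) Spirantization: no change — [owovdot]
/pubiziz/:
  (1) Final Obstruent Devoicing: [pubiziz] → [pubizis]
  (2) Progressive Voicing Assimilation: no change — [pubizis]
  (3) Velar Fronting: no change — [pubizis]
  (4) Spirantization: [pubizis] → [puvizis]
/femokadu/:
  (1) Final Obstruent Devoicing: no change — [femokadu]
  (2) Progressive Voicing Assimilation: no change — [femokadu]
  (3) Velar Fronting: no change — [femokadu]
  (4) Spirantization: [femokadu] → [femokazu]

[owovdot], [puvizis], [femokazu]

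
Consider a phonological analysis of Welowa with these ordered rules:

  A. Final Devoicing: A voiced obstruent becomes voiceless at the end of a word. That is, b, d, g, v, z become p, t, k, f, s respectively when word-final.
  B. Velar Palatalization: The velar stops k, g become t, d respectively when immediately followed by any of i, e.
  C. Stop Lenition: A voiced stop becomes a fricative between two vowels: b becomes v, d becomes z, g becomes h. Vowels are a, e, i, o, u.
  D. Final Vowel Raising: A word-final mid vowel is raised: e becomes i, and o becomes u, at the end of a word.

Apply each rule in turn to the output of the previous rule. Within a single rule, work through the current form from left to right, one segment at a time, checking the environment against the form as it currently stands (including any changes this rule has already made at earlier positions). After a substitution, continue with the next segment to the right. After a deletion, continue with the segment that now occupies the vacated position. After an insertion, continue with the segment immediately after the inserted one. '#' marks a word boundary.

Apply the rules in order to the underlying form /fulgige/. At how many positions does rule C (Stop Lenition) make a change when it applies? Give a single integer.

A Final Devoicing: no change — [fulgige]
B Velar Palatalization: [fulgige] → [fuldide]
C Stop Lenition: [fuldide] → [fuldize]
D Final Vowel Raising: [fuldize] → [fuldizi]
Rule C changed 1 position(s).

1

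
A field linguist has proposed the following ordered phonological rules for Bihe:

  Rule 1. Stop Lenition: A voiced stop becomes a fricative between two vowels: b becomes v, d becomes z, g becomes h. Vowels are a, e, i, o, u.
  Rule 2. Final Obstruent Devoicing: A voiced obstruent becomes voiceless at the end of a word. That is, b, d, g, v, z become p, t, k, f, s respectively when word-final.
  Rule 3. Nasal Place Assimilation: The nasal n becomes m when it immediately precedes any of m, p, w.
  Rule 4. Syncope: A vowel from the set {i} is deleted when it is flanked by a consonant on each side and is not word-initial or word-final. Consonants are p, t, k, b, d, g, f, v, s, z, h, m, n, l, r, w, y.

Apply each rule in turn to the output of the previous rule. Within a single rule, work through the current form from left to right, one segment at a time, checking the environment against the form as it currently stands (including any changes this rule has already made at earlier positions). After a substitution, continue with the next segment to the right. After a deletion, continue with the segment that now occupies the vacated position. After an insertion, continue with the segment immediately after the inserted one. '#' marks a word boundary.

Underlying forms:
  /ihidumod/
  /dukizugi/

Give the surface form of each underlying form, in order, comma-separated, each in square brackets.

[ihzumot], [dukzuhi]

/ihidumod/:
  Rule 1 Stop Lenition: [ihidumod] → [ihizumod]
  Rule 2 Final Obstruent Devoicing: [ihizumod] → [ihizumot]
  Rule 3 Nasal Place Assimilation: no change — [ihizumot]
  Rule 4 Syncope: [ihizumot] → [ihzumot]
/dukizugi/:
  Rule 1 Stop Lenition: [dukizugi] → [dukizuhi]
  Rule 2 Final Obstruent Devoicing: no change — [dukizuhi]
  Rule 3 Nasal Place Assimilation: no change — [dukizuhi]
  Rule 4 Syncope: [dukizuhi] → [dukzuhi]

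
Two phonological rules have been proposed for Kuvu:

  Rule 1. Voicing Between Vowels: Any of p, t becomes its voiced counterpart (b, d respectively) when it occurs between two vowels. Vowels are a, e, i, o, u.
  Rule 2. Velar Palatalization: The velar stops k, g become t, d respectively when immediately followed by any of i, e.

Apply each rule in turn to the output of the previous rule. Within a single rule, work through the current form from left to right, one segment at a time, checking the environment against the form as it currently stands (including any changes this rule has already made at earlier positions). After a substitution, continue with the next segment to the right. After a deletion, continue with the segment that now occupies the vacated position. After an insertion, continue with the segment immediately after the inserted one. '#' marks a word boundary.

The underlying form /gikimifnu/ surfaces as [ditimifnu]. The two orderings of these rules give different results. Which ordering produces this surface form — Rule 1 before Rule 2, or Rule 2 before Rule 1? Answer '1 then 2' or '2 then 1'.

Order 1 then 2:
  1 Voicing Between Vowels: no change — [gikimifnu]
  2 Velar Palatalization: [gikimifnu] → [ditimifnu]
  result: [ditimifnu]
Order 2 then 1:
  2 Velar Palatalization: [gikimifnu] → [ditimifnu]
  1 Voicing Between Vowels: [ditimifnu] → [didimifnu]
  result: [didimifnu]

1 then 2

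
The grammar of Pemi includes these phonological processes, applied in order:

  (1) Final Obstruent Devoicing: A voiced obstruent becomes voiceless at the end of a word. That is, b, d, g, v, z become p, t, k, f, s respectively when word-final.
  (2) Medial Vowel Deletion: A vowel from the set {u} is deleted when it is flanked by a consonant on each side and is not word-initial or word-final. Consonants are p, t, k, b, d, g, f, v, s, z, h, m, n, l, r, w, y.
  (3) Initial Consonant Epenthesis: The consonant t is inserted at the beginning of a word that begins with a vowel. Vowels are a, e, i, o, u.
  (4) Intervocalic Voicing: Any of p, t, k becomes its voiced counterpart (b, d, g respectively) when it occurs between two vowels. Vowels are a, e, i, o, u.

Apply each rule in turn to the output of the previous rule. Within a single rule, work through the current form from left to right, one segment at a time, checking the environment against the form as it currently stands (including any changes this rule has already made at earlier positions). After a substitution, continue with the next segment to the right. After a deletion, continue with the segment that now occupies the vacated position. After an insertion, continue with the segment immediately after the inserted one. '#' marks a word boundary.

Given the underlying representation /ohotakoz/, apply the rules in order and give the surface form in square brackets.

(1) Final Obstruent Devoicing: [ohotakoz] → [ohotakos]
(2) Medial Vowel Deletion: no change — [ohotakos]
(3) Initial Consonant Epenthesis: [ohotakos] → [tohotakos]
(4) Intervocalic Voicing: [tohotakos] → [tohodagos]

[tohodagos]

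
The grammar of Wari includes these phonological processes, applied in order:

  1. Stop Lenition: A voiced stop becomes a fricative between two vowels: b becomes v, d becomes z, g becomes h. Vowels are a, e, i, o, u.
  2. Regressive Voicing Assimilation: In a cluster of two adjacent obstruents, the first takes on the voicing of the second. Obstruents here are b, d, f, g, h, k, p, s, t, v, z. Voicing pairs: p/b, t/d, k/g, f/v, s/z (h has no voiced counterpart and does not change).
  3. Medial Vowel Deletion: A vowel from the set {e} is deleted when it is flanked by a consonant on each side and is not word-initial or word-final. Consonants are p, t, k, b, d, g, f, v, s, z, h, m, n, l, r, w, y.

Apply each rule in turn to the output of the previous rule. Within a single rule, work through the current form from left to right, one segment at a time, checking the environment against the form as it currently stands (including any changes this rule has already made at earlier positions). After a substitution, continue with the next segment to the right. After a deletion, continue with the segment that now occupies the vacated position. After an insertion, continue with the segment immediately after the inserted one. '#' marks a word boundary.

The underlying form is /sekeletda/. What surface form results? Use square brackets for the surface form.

1 Stop Lenition: no change — [sekeletda]
2 Regressive Voicing Assimilation: [sekeletda] → [sekeledda]
3 Medial Vowel Deletion: [sekeledda] → [skldda]

[skldda]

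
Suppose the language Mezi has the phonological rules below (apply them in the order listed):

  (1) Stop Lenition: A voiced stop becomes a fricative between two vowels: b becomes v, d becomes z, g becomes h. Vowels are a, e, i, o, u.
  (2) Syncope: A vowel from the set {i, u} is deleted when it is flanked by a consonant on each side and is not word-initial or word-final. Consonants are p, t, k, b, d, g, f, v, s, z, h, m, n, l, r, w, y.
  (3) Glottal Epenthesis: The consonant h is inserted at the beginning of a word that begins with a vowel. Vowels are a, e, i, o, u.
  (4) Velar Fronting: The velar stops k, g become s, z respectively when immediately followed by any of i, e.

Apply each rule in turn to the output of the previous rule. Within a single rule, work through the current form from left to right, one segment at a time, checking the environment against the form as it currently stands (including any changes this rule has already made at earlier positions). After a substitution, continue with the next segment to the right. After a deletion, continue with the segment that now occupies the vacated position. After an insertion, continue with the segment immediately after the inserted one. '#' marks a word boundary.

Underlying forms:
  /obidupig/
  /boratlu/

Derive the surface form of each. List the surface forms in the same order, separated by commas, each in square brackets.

/obidupig/:
  (1) Stop Lenition: [obidupig] → [ovizupig]
  (2) Syncope: [ovizupig] → [ovzpg]
  (3) Glottal Epenthesis: [ovzpg] → [hovzpg]
  (4) Velar Fronting: no change — [hovzpg]
/boratlu/:
  (1) Stop Lenition: no change — [boratlu]
  (2) Syncope: no change — [boratlu]
  (3) Glottal Epenthesis: no change — [boratlu]
  (4) Velar Fronting: no change — [boratlu]

[hovzpg], [boratlu]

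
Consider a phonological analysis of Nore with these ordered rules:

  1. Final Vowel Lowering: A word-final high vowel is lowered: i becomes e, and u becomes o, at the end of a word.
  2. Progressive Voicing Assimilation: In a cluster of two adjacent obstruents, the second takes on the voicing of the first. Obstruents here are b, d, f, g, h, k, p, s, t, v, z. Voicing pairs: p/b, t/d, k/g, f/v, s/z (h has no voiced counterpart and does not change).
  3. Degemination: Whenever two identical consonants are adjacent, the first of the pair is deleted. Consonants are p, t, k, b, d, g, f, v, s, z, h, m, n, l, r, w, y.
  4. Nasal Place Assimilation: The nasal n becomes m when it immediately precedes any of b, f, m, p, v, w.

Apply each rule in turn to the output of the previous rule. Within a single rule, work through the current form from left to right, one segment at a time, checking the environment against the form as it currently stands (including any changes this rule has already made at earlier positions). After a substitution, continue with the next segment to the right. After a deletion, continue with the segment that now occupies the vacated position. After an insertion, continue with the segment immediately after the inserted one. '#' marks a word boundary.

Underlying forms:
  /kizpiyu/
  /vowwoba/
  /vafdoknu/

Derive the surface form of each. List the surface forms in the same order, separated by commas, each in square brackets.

/kizpiyu/:
  1 Final Vowel Lowering: [kizpiyu] → [kizpiyo]
  2 Progressive Voicing Assimilation: [kizpiyo] → [kizbiyo]
  3 Degemination: no change — [kizbiyo]
  4 Nasal Place Assimilation: no change — [kizbiyo]
/vowwoba/:
  1 Final Vowel Lowering: no change — [vowwoba]
  2 Progressive Voicing Assimilation: no change — [vowwoba]
  3 Degemination: [vowwoba] → [vowoba]
  4 Nasal Place Assimilation: no change — [vowoba]
/vafdoknu/:
  1 Final Vowel Lowering: [vafdoknu] → [vafdokno]
  2 Progressive Voicing Assimilation: [vafdokno] → [vaftokno]
  3 Degemination: no change — [vaftokno]
  4 Nasal Place Assimilation: no change — [vaftokno]

[kizbiyo], [vowoba], [vaftokno]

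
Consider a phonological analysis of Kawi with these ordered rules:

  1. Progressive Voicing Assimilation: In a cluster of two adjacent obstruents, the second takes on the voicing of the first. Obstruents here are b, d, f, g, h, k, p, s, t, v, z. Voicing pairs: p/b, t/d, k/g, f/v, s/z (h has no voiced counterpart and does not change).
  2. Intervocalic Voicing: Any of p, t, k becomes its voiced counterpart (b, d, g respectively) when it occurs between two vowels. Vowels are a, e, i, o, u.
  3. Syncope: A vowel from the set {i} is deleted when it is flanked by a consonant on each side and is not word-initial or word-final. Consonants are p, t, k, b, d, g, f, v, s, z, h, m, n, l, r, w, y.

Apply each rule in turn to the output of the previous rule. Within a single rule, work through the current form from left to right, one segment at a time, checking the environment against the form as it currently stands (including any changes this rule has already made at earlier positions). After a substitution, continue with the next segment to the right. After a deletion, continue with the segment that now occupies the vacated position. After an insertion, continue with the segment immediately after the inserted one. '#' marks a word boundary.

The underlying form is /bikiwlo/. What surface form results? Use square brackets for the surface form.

1 Progressive Voicing Assimilation: no change — [bikiwlo]
2 Intervocalic Voicing: [bikiwlo] → [bigiwlo]
3 Syncope: [bigiwlo] → [bgwlo]

[bgwlo]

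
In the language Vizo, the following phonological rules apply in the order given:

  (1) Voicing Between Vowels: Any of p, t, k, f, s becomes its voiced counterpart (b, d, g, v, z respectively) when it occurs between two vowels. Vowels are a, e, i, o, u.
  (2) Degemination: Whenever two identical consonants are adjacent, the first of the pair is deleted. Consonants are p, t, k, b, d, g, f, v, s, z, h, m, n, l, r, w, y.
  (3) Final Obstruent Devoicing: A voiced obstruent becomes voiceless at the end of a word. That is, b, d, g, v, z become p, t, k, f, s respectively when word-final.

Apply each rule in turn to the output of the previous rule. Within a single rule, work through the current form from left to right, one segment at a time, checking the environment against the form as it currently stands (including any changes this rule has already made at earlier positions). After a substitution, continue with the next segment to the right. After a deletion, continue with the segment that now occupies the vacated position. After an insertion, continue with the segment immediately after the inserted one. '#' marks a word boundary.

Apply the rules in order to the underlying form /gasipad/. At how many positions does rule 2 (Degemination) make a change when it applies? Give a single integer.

0

(1) Voicing Between Vowels: [gasipad] → [gazibad]
(2) Degemination: no change — [gazibad]
(3) Final Obstruent Devoicing: [gazibad] → [gazibat]
Rule 2 changed 0 position(s).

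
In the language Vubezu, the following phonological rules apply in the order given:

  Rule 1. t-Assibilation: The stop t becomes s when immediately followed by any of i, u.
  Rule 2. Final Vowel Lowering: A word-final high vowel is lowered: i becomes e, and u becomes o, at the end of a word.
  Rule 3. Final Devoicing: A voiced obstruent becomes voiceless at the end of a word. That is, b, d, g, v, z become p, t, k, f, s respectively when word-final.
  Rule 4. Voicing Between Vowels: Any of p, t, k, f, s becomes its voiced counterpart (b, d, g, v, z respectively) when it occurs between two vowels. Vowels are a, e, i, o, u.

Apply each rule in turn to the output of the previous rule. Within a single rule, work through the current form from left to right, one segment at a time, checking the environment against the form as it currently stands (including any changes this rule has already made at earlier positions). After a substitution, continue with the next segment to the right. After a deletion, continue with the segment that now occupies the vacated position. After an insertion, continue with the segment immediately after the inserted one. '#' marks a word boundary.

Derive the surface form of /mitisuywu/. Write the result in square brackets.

Rule 1 t-Assibilation: [mitisuywu] → [misisuywu]
Rule 2 Final Vowel Lowering: [misisuywu] → [misisuywo]
Rule 3 Final Devoicing: no change — [misisuywo]
Rule 4 Voicing Between Vowels: [misisuywo] → [mizizuywo]

[mizizuywo]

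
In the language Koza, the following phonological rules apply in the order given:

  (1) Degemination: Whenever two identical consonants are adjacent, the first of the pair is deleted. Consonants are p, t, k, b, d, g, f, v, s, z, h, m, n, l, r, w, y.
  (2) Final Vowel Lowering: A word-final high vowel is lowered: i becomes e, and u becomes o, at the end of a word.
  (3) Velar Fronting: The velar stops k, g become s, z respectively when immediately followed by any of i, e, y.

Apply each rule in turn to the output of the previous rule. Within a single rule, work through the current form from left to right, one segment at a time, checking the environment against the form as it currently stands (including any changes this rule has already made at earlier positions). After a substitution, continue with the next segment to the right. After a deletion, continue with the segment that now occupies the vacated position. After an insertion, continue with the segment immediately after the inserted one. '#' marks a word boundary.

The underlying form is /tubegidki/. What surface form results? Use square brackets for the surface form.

[tubezidse]

(1) Degemination: no change — [tubegidki]
(2) Final Vowel Lowering: [tubegidki] → [tubegidke]
(3) Velar Fronting: [tubegidke] → [tubezidse]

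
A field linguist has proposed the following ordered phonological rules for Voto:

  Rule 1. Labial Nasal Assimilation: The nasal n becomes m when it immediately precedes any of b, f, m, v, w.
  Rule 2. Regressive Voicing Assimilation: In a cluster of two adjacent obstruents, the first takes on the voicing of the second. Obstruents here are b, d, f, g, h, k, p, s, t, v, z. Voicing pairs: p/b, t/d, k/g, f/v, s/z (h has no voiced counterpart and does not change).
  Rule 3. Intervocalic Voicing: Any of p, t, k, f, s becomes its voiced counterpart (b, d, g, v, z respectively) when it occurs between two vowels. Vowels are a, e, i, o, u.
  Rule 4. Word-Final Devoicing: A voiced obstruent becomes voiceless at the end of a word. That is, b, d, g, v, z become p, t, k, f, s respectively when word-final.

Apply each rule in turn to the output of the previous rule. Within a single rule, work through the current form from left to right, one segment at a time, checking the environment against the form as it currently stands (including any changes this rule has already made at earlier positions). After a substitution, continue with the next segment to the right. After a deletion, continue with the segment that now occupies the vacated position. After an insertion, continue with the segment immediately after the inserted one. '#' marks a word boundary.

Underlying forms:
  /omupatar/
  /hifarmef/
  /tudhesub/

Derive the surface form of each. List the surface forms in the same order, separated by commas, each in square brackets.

/omupatar/:
  Rule 1 Labial Nasal Assimilation: no change — [omupatar]
  Rule 2 Regressive Voicing Assimilation: no change — [omupatar]
  Rule 3 Intervocalic Voicing: [omupatar] → [omubadar]
  Rule 4 Word-Final Devoicing: no change — [omubadar]
/hifarmef/:
  Rule 1 Labial Nasal Assimilation: no change — [hifarmef]
  Rule 2 Regressive Voicing Assimilation: no change — [hifarmef]
  Rule 3 Intervocalic Voicing: [hifarmef] → [hivarmef]
  Rule 4 Word-Final Devoicing: no change — [hivarmef]
/tudhesub/:
  Rule 1 Labial Nasal Assimilation: no change — [tudhesub]
  Rule 2 Regressive Voicing Assimilation: [tudhesub] → [tuthesub]
  Rule 3 Intervocalic Voicing: [tuthesub] → [tuthezub]
  Rule 4 Word-Final Devoicing: [tuthezub] → [tuthezup]

[omubadar], [hivarmef], [tuthezup]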